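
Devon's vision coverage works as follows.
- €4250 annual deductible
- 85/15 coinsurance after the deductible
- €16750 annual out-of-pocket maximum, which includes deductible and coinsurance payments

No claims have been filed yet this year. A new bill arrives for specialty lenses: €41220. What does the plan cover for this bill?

Nothing has been paid toward the €4250 deductible, so the first €4250 of this charge is applied there.
That leaves €41220 − €4250 = €36970 for coinsurance.
Coinsurance: €36970 × 15% = €5545.50.
So the member owes €4250 + €5545.50 = €9795.50 before any cap.
Total out-of-pocket so far would be €0 + €9795.50 = €9795.50, below the €16750 cap — no reduction.
The insurer covers the remainder: €41220 − €9795.50 = €31424.50.

€31424.50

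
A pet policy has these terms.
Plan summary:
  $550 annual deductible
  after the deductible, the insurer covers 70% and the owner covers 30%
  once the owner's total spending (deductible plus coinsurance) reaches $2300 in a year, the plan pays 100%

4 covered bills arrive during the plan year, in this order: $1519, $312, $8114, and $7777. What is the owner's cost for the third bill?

$1365.70

#1 ($1519): deductible takes $550, $969 remains; coinsurance $969 × 30% = $290.70. Owner owes $840.70 (running OOP $840.70).
#2 ($312): deductible already satisfied, so owner's share is 30% × $312 = $93.60. Cost to owner: $93.60. OOP to date $934.30.
#3 ($8114): deductible already satisfied, so owner's share is 30% × $8114 = $2434.20. OOP would hit $3368.50 > $2300, so the cap limits the owner to $2300 − $934.30 = $1365.70.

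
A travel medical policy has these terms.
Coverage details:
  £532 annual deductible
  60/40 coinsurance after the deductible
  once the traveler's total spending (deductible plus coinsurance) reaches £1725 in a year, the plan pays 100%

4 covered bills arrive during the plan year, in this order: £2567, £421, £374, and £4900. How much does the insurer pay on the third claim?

£224.40

#1 (£2567): deductible takes £532, £2035 remains; coinsurance £2035 × 40% = £814. Cost to traveler: £1346. OOP to date £1346. Insurer: £2567 − £1346 = £1221.
#2 (£421): deductible already satisfied, so traveler's share is 40% × £421 = £168.40. Cost to traveler: £168.40. OOP to date £1514.40. Plan pays £421 − £168.40 = £252.60.
#3 (£374): 40% coinsurance on £374 = £149.60. Cost to traveler: £149.60. OOP to date £1664. Insurer: £374 − £149.60 = £224.40.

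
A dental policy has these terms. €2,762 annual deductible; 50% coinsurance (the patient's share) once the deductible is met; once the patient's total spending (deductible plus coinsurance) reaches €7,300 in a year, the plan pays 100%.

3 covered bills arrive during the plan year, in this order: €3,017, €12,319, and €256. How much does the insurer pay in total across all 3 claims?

€8,292

Claim 1 — €3,017: €2,762 finishes the deductible; €255 goes to coinsurance; patient's 50% is €127.50. Patient owes €2,889.50 (running OOP €2,889.50). Plan pays €3,017 − €2,889.50 = €127.50.
Claim 2 — €12,319: deductible already satisfied, so patient's share is 50% × €12,319 = €6,159.50. OOP would hit €9,049 > €7,300, so the cap limits the patient to €7,300 − €2,889.50 = €4,410.50. Plan pays €12,319 − €4,410.50 = €7,908.50.
Claim 3 — €256: deductible met; 50% of €256 = €128. That would push OOP to €7,428, over the €7,300 cap, so patient pays €7,300 − €7,300 = €0. Plan pays €256 − €0 = €256.
Insurer total: €127.50 + €7,908.50 + €256 = €8,292.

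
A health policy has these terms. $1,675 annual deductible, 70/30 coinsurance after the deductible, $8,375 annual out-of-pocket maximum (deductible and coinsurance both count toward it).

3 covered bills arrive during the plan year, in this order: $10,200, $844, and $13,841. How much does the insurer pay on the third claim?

$9,951.70

#1 ($10,200): $1,675 to deductible, leaving $8,525; coinsurance $8,525 × 30% = $2,557.50. Cost to patient: $4,232.50. OOP to date $4,232.50. Plan pays $10,200 − $4,232.50 = $5,967.50.
#2 ($844): deductible already satisfied, so patient's share is 30% × $844 = $253.20. Cost to patient: $253.20. OOP to date $4,485.70. Insurer: $844 − $253.20 = $590.80.
#3 ($13,841): deductible met; 30% of $13,841 = $4,152.30. Adding that to $4,485.70 gives $8,638, past the $8,375 cap; patient pays only $8,375 − $4,485.70 = $3,889.30. Plan pays $13,841 − $3,889.30 = $9,951.70.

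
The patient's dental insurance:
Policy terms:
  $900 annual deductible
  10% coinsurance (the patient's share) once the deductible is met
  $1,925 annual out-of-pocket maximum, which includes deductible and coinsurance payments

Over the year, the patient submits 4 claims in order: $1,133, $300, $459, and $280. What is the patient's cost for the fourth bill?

$28

#1 ($1,133): deductible takes $900, $233 remains; coinsurance $233 × 10% = $23.30. Patient pays $923.30; OOP now $923.30.
#2 ($300): deductible met; 10% of $300 = $30. Cost to patient: $30. OOP to date $953.30.
#3 ($459): deductible met; 10% of $459 = $45.90. Cost to patient: $45.90. OOP to date $999.20.
#4 ($280): deductible met; 10% of $280 = $28. Patient pays $28; OOP now $1,027.20.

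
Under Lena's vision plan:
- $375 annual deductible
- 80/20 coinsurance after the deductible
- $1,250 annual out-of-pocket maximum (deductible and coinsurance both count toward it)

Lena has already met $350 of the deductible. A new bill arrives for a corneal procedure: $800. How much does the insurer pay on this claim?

$620

Deductible still to meet: $375 − $350 = $25.
After the $25 deductible portion, $800 − $25 = $775 is subject to coinsurance.
Coinsurance: $775 × 20% = $155.
So the member owes $25 + $155 = $180 before any cap.
Year-to-date out-of-pocket becomes $350 + $180 = $530, still under the $1,250 maximum, so no cap applies.
Insurer pays the balance: $800 − $180 = $620.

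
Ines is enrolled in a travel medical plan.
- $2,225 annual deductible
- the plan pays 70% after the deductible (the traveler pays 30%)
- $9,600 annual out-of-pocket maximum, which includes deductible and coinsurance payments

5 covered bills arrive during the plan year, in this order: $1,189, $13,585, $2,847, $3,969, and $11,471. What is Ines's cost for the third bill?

#1 ($1,189): entire amount goes to the deductible. Traveler pays $1,189; OOP now $1,189.
#2 ($13,585): $1,036 finishes the deductible; $12,549 goes to coinsurance; traveler's 30% is $3,764.70. Cost to traveler: $4,800.70. OOP to date $5,989.70.
#3 ($2,847): deductible met; 30% of $2,847 = $854.10. Cost to traveler: $854.10. OOP to date $6,843.80.

$854.10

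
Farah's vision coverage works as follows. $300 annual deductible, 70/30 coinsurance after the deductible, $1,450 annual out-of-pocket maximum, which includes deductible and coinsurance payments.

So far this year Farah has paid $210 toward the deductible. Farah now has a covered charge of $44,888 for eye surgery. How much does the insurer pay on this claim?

$43,648

Deductible still to meet: $300 − $210 = $90.
The remaining $44,798 (= $44,888 − $90) moves to coinsurance.
30% of $44,798 = $13,439.40 falls to the member.
Member responsibility before any cap: $90 + $13,439.40 = $13,529.40.
Year-to-date out-of-pocket would reach $210 + $13,529.40 = $13,739.40, above the $1,450 maximum, so the member pays only $1,450 − $210 = $1,240.
Insurer pays the balance: $44,888 − $1,240 = $43,648.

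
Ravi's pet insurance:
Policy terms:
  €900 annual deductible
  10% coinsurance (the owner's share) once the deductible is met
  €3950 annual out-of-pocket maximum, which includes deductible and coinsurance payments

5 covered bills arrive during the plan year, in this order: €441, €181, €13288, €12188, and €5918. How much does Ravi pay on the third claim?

#1 (€441): fully absorbed by the deductible. Cost to owner: €441. OOP to date €441.
#2 (€181): fully absorbed by the deductible. Cost to owner: €181. OOP to date €622.
#3 (€13288): €278 finishes the deductible; €13010 goes to coinsurance; 10% of €13010 = €1301. Owner pays €1579; OOP now €2201.

€1579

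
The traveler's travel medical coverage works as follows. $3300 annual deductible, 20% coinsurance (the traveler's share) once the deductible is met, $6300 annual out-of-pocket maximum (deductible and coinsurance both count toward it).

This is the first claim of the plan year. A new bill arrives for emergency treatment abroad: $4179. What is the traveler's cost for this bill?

$3475.80

Deductible not yet touched, so the first $3300 of the bill goes to the deductible.
The remaining $879 (= $4179 − $3300) moves to coinsurance.
Coinsurance: $879 × 20% = $175.80.
That puts the traveler's cost at $3300 + $175.80 = $3475.80 before any cap.
Total out-of-pocket so far would be $0 + $3475.80 = $3475.80, below the $6300 cap — no reduction.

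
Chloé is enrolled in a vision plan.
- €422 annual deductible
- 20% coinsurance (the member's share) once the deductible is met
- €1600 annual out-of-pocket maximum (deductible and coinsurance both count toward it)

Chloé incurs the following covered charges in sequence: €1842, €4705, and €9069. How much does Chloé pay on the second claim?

€894

Claim 1 (€1842): €422 finishes the deductible; €1420 goes to coinsurance; coinsurance €1420 × 20% = €284. Member owes €706 (running OOP €706).
Claim 2 (€4705): deductible met; 20% of €4705 = €941. That would push OOP to €1647, over the €1600 cap, so member pays €1600 − €706 = €894.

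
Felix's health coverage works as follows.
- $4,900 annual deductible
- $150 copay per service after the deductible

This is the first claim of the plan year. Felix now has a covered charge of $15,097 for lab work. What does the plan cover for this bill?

$10,047

The full $4,900 deductible is still open; $4,900 of this bill applies to it.
The remaining $10,197 (= $15,097 − $4,900) moves to the copay.
Copay on this service: $150.
That puts the patient's cost at $4,900 + $150 = $5,050.
Insurer pays the balance: $15,097 − $5,050 = $10,047.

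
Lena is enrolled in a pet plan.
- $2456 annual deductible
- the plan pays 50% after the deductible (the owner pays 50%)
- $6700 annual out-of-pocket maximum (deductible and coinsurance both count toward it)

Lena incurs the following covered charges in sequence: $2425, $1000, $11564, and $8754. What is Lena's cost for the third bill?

$3759.50

Claim 1 ($2425): all of it applies to the deductible. Owner owes $2425 (running OOP $2425).
Claim 2 ($1000): deductible takes $31, $969 remains; owner's 50% is $484.50. Owner pays $515.50; OOP now $2940.50.
Claim 3 ($11564): 50% coinsurance on $11564 = $5782. That would push OOP to $8722.50, over the $6700 cap, so owner pays $6700 − $2940.50 = $3759.50.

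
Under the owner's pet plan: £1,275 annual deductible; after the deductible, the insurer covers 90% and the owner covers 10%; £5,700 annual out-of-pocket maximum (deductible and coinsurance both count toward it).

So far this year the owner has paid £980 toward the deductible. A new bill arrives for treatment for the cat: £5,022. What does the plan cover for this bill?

£4,254.30

£980 of the £1,275 deductible is already met, leaving £295.
After the £295 deductible portion, £5,022 − £295 = £4,727 is subject to coinsurance.
Owner's 10% share of £4,727 is £472.70.
That puts the owner's cost at £295 + £472.70 = £767.70 before any cap.
Cumulative spending £980 + £767.70 = £1,747.70 stays under the £5,700 maximum.
Insurer pays the balance: £5,022 − £767.70 = £4,254.30.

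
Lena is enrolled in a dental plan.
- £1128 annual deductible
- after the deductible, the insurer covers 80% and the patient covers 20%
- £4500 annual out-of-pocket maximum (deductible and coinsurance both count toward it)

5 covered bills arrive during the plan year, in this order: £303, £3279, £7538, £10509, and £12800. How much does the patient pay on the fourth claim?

£1373.60

Claim 1 (£303): entire amount goes to the deductible. Cost to patient: £303. OOP to date £303.
Claim 2 (£3279): deductible takes £825, £2454 remains; patient's 20% is £490.80. Cost to patient: £1315.80. OOP to date £1618.80.
Claim 3 (£7538): 20% coinsurance on £7538 = £1507.60. Cost to patient: £1507.60. OOP to date £3126.40.
Claim 4 (£10509): deductible already satisfied, so patient's share is 20% × £10509 = £2101.80. That would push OOP to £5228.20, over the £4500 cap, so patient pays £4500 − £3126.40 = £1373.60.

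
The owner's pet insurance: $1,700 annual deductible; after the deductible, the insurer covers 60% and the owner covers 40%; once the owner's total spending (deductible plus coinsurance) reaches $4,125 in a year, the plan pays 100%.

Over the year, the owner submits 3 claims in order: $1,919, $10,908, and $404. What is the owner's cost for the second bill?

$2,337.40

Claim 1 ($1,919): deductible takes $1,700, $219 remains; coinsurance $219 × 40% = $87.60. Owner pays $1,787.60; OOP now $1,787.60.
Claim 2 ($10,908): deductible met; 40% of $10,908 = $4,363.20. Adding that to $1,787.60 gives $6,150.80, past the $4,125 cap; owner pays only $4,125 − $1,787.60 = $2,337.40.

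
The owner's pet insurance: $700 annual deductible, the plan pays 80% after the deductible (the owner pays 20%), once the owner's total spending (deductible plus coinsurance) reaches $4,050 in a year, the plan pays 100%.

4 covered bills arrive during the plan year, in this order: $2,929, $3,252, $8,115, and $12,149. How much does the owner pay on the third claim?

Claim 1 ($2,929): deductible takes $700, $2,229 remains; 20% of $2,229 = $445.80. Owner owes $1,145.80 (running OOP $1,145.80).
Claim 2 ($3,252): deductible met; 20% of $3,252 = $650.40. Owner owes $650.40 (running OOP $1,796.20).
Claim 3 ($8,115): 20% coinsurance on $8,115 = $1,623. Owner owes $1,623 (running OOP $3,419.20).

$1,623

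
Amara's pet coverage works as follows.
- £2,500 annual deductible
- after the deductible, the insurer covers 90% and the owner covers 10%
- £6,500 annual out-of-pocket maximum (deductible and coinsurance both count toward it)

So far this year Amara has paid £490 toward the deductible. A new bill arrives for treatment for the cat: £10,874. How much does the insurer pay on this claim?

£7,977.60

£490 of the £2,500 deductible is already met, leaving £2,010.
The remaining £8,864 (= £10,874 − £2,010) moves to coinsurance.
Owner's 10% share of £8,864 is £886.40.
That puts the owner's cost at £2,010 + £886.40 = £2,896.40 before any cap.
Cumulative spending £490 + £2,896.40 = £3,386.40 stays under the £6,500 maximum.
Insurer pays the balance: £10,874 − £2,896.40 = £7,977.60.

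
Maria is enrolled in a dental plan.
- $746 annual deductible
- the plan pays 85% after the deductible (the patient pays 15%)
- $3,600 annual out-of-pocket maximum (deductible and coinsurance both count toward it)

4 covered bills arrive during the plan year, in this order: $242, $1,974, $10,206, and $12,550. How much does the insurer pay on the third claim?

$8,675.10

#1 ($242): entire amount goes to the deductible. Patient pays $242; OOP now $242. Plan pays $242 − $242 = $0.
#2 ($1,974): $504 to deductible, leaving $1,470; 15% of $1,470 = $220.50. Patient pays $724.50; OOP now $966.50. Plan pays $1,974 − $724.50 = $1,249.50.
#3 ($10,206): deductible already satisfied, so patient's share is 15% × $10,206 = $1,530.90. Cost to patient: $1,530.90. OOP to date $2,497.40. Insurer: $10,206 − $1,530.90 = $8,675.10.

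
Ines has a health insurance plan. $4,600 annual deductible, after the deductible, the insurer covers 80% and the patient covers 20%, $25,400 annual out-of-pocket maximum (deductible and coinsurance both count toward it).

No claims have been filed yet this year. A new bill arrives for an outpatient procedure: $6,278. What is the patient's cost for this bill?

$4,935.60

Deductible not yet touched, so the first $4,600 of the bill goes to the deductible.
The remaining $1,678 (= $6,278 − $4,600) moves to coinsurance.
20% of $1,678 = $335.60 falls to the patient.
Patient responsibility before any cap: $4,600 + $335.60 = $4,935.60.
Total out-of-pocket so far would be $0 + $4,935.60 = $4,935.60, below the $25,400 cap — no reduction.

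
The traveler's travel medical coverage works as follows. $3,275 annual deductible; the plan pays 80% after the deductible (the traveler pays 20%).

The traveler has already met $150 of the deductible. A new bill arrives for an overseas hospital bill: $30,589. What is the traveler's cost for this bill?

$150 of the $3,275 deductible is already met, leaving $3,125.
That leaves $30,589 − $3,125 = $27,464 for coinsurance.
Traveler's 20% share of $27,464 is $5,492.80.
Traveler responsibility: $3,125 + $5,492.80 = $8,617.80.

$8,617.80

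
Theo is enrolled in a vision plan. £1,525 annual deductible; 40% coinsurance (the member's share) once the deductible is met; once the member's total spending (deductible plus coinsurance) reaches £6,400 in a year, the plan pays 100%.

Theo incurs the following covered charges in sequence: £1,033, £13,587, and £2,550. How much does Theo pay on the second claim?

£5,367

Claim 1 (£1,033): all of it applies to the deductible. Cost to member: £1,033. OOP to date £1,033.
Claim 2 (£13,587): £492 to deductible, leaving £13,095; coinsurance £13,095 × 40% = £5,238. Deductible plus coinsurance: £492 + £5,238 = £5,730. Adding that to £1,033 gives £6,763, past the £6,400 cap; member pays only £6,400 − £1,033 = £5,367.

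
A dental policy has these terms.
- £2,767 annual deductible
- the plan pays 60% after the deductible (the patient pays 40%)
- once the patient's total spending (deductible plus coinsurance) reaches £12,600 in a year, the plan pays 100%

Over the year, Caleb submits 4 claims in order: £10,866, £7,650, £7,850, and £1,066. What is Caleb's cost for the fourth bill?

#1 (£10,866): £2,767 finishes the deductible; £8,099 goes to coinsurance; coinsurance £8,099 × 40% = £3,239.60. Patient pays £6,006.60; OOP now £6,006.60.
#2 (£7,650): deductible met; 40% of £7,650 = £3,060. Patient owes £3,060 (running OOP £9,066.60).
#3 (£7,850): 40% coinsurance on £7,850 = £3,140. Patient owes £3,140 (running OOP £12,206.60).
#4 (£1,066): deductible met; 40% of £1,066 = £426.40. That would push OOP to £12,633, over the £12,600 cap, so patient pays £12,600 − £12,206.60 = £393.40.

£393.40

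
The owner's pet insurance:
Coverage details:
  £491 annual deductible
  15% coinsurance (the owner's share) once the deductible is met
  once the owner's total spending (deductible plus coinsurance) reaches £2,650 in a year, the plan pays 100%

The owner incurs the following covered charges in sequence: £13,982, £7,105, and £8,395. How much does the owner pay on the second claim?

#1 (£13,982): deductible takes £491, £13,491 remains; coinsurance £13,491 × 15% = £2,023.65. Owner owes £2,514.65 (running OOP £2,514.65).
#2 (£7,105): deductible met; 15% of £7,105 = £1,065.75. Adding that to £2,514.65 gives £3,580.40, past the £2,650 cap; owner pays only £2,650 − £2,514.65 = £135.35.

£135.35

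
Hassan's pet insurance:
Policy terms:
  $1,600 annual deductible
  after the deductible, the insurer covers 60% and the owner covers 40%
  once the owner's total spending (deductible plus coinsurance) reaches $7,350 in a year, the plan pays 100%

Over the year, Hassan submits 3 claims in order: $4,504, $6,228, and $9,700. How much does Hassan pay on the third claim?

$2,097.20

#1 ($4,504): $1,600 to deductible, leaving $2,904; coinsurance $2,904 × 40% = $1,161.60. Owner pays $2,761.60; OOP now $2,761.60.
#2 ($6,228): deductible met; 40% of $6,228 = $2,491.20. Cost to owner: $2,491.20. OOP to date $5,252.80.
#3 ($9,700): 40% coinsurance on $9,700 = $3,880. Adding that to $5,252.80 gives $9,132.80, past the $7,350 cap; owner pays only $7,350 − $5,252.80 = $2,097.20.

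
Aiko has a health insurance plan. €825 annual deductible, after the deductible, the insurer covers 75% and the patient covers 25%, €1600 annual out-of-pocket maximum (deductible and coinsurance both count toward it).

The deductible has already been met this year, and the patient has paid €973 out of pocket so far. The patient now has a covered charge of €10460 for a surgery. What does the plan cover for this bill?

€9833

With the deductible met, the entire €10460 is subject to coinsurance.
25% of €10460 = €2615 falls to the patient.
Adding €2615 to the €973 already spent would give €3588, which exceeds the €1600 cap; the patient pays just €1600 − €973 = €627.
Insurer pays the balance: €10460 − €627 = €9833.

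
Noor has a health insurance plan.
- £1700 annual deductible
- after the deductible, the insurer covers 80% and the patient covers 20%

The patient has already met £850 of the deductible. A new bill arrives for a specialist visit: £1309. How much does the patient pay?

Deductible still to meet: £1700 − £850 = £850.
The remaining £459 (= £1309 − £850) moves to coinsurance.
20% of £459 = £91.80 falls to the patient.
So the patient owes £850 + £91.80 = £941.80.

£941.80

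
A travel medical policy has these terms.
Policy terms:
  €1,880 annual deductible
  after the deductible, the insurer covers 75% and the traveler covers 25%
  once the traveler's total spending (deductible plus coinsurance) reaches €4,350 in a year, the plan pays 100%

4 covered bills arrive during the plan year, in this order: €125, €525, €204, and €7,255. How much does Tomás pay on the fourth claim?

€2,583.25

Claim 1 (€125): entire amount goes to the deductible. Traveler pays €125; OOP now €125.
Claim 2 (€525): all of it applies to the deductible. Traveler pays €525; OOP now €650.
Claim 3 (€204): fully absorbed by the deductible. Traveler pays €204; OOP now €854.
Claim 4 (€7,255): €1,026 to deductible, leaving €6,229; 25% of €6,229 = €1,557.25. Cost to traveler: €2,583.25. OOP to date €3,437.25.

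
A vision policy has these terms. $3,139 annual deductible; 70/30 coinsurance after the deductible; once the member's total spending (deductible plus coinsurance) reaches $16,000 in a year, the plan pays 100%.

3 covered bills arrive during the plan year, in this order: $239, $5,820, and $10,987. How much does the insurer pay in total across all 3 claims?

#1 ($239): entire amount goes to the deductible. Cost to member: $239. OOP to date $239. Insurer: $239 − $239 = $0.
#2 ($5,820): $2,900 finishes the deductible; $2,920 goes to coinsurance; coinsurance $2,920 × 30% = $876. Member pays $3,776; OOP now $4,015. Plan pays $5,820 − $3,776 = $2,044.
#3 ($10,987): deductible already satisfied, so member's share is 30% × $10,987 = $3,296.10. Member owes $3,296.10 (running OOP $7,311.10). Insurer: $10,987 − $3,296.10 = $7,690.90.
Insurer total = bills − member's total = $17,046 − $7,311.10 = $9,734.90.

$9,734.90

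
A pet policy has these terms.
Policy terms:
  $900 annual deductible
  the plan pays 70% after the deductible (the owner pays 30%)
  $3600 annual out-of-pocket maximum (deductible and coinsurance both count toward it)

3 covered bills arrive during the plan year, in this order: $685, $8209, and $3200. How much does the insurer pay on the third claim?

$2898.20

Claim 1 ($685): fully absorbed by the deductible. Cost to owner: $685. OOP to date $685. Insurer: $685 − $685 = $0.
Claim 2 ($8209): deductible takes $215, $7994 remains; owner's 30% is $2398.20. Owner owes $2613.20 (running OOP $3298.20). Plan pays $8209 − $2613.20 = $5595.80.
Claim 3 ($3200): deductible already satisfied, so owner's share is 30% × $3200 = $960. That would push OOP to $4258.20, over the $3600 cap, so owner pays $3600 − $3298.20 = $301.80. Plan pays $3200 − $301.80 = $2898.20.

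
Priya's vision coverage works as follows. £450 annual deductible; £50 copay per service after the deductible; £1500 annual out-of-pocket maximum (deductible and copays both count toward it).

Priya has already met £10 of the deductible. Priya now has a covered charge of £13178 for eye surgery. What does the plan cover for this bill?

£10 of the £450 deductible is already met, leaving £440.
That leaves £13178 − £440 = £12738 for the copay.
Copay on this service: £50.
So the member owes £440 + £50 = £490 before any cap.
Total out-of-pocket so far would be £10 + £490 = £500, below the £1500 cap — no reduction.
Insurer pays the balance: £13178 − £490 = £12688.

£12688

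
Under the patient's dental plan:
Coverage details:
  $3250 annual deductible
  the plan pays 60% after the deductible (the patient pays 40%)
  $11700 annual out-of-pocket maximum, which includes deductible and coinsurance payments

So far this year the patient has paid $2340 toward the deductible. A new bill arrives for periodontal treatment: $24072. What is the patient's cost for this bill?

$9360

$2340 of the $3250 deductible is already met, leaving $910.
That leaves $24072 − $910 = $23162 for coinsurance.
Patient's 40% share of $23162 is $9264.80.
So the patient owes $910 + $9264.80 = $10174.80 before any cap.
Year-to-date out-of-pocket would reach $2340 + $10174.80 = $12514.80, above the $11700 maximum, so the patient pays only $11700 − $2340 = $9360.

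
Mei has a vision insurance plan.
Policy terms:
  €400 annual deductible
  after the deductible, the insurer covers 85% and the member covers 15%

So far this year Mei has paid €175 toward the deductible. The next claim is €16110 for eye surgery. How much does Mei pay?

€175 of the €400 deductible is already met, leaving €225.
After the €225 deductible portion, €16110 − €225 = €15885 is subject to coinsurance.
Coinsurance: €15885 × 15% = €2382.75.
Member responsibility: €225 + €2382.75 = €2607.75.

€2607.75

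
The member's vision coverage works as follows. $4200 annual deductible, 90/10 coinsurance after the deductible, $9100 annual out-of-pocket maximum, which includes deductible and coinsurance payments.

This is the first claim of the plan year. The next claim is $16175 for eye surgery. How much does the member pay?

The full $4200 deductible is still open; $4200 of this bill applies to it.
That leaves $16175 − $4200 = $11975 for coinsurance.
Member's 10% share of $11975 is $1197.50.
Member responsibility before any cap: $4200 + $1197.50 = $5397.50.
Year-to-date out-of-pocket becomes $0 + $5397.50 = $5397.50, still under the $9100 maximum, so no cap applies.

$5397.50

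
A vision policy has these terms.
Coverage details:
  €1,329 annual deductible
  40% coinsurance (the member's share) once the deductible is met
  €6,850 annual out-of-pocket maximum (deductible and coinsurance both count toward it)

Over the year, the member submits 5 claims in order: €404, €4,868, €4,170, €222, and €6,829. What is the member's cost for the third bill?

€1,668

Bill 1, €404: entire amount goes to the deductible. Cost to member: €404. OOP to date €404.
Bill 2, €4,868: €925 finishes the deductible; €3,943 goes to coinsurance; coinsurance €3,943 × 40% = €1,577.20. Member pays €2,502.20; OOP now €2,906.20.
Bill 3, €4,170: 40% coinsurance on €4,170 = €1,668. Cost to member: €1,668. OOP to date €4,574.20.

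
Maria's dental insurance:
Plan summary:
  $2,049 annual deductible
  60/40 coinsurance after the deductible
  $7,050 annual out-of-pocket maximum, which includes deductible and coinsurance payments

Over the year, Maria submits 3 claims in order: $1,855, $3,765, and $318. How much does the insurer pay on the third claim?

$190.80

Claim 1 — $1,855: all of it applies to the deductible. Patient owes $1,855 (running OOP $1,855). Insurer: $1,855 − $1,855 = $0.
Claim 2 — $3,765: deductible takes $194, $3,571 remains; patient's 40% is $1,428.40. Patient owes $1,622.40 (running OOP $3,477.40). Insurer: $3,765 − $1,622.40 = $2,142.60.
Claim 3 — $318: 40% coinsurance on $318 = $127.20. Cost to patient: $127.20. OOP to date $3,604.60. Plan pays $318 − $127.20 = $190.80.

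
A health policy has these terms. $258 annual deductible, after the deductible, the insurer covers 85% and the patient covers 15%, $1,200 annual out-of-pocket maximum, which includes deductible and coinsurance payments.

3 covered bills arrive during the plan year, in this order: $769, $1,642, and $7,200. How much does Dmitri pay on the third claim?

$619.05

Bill 1, $769: $258 to deductible, leaving $511; 15% of $511 = $76.65. Patient pays $334.65; OOP now $334.65.
Bill 2, $1,642: deductible met; 15% of $1,642 = $246.30. Patient owes $246.30 (running OOP $580.95).
Bill 3, $7,200: 15% coinsurance on $7,200 = $1,080. That would push OOP to $1,660.95, over the $1,200 cap, so patient pays $1,200 − $580.95 = $619.05.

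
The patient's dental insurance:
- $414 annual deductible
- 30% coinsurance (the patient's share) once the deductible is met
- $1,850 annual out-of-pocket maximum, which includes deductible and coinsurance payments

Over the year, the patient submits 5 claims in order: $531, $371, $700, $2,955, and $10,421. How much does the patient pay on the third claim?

Claim 1 ($531): $414 finishes the deductible; $117 goes to coinsurance; 30% of $117 = $35.10. Patient owes $449.10 (running OOP $449.10).
Claim 2 ($371): 30% coinsurance on $371 = $111.30. Patient owes $111.30 (running OOP $560.40).
Claim 3 ($700): deductible already satisfied, so patient's share is 30% × $700 = $210. Cost to patient: $210. OOP to date $770.40.

$210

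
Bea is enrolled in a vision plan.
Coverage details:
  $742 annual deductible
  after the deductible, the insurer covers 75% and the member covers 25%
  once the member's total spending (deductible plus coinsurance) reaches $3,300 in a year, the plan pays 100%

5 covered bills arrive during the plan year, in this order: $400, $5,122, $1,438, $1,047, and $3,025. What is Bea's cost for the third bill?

Bill 1, $400: all of it applies to the deductible. Member pays $400; OOP now $400.
Bill 2, $5,122: $342 finishes the deductible; $4,780 goes to coinsurance; member's 25% is $1,195. Member pays $1,537; OOP now $1,937.
Bill 3, $1,438: 25% coinsurance on $1,438 = $359.50. Member owes $359.50 (running OOP $2,296.50).

$359.50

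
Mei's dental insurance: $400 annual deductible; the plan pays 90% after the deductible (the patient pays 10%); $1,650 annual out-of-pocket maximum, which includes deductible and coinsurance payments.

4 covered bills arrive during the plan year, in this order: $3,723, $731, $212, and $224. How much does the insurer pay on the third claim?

Bill 1, $3,723: $400 to deductible, leaving $3,323; 10% of $3,323 = $332.30. Patient pays $732.30; OOP now $732.30. Plan pays $3,723 − $732.30 = $2,990.70.
Bill 2, $731: 10% coinsurance on $731 = $73.10. Patient pays $73.10; OOP now $805.40. Plan pays $731 − $73.10 = $657.90.
Bill 3, $212: 10% coinsurance on $212 = $21.20. Patient pays $21.20; OOP now $826.60. Insurer: $212 − $21.20 = $190.80.

$190.80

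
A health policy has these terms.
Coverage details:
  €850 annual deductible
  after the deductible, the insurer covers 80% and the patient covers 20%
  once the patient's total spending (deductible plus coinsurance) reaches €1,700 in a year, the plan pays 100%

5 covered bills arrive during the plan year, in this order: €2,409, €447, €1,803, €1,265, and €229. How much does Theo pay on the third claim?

Claim 1 — €2,409: €850 to deductible, leaving €1,559; coinsurance €1,559 × 20% = €311.80. Patient pays €1,161.80; OOP now €1,161.80.
Claim 2 — €447: 20% coinsurance on €447 = €89.40. Patient pays €89.40; OOP now €1,251.20.
Claim 3 — €1,803: 20% coinsurance on €1,803 = €360.60. Cost to patient: €360.60. OOP to date €1,611.80.

€360.60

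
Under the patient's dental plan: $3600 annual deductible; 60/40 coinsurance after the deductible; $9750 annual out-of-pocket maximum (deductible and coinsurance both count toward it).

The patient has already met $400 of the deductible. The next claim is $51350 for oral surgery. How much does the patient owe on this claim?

Deductible still to meet: $3600 − $400 = $3200.
That leaves $51350 − $3200 = $48150 for coinsurance.
40% of $48150 = $19260 falls to the patient.
Patient responsibility before any cap: $3200 + $19260 = $22460.
Year-to-date out-of-pocket would reach $400 + $22460 = $22860, above the $9750 maximum, so the patient pays only $9750 − $400 = $9350.

$9350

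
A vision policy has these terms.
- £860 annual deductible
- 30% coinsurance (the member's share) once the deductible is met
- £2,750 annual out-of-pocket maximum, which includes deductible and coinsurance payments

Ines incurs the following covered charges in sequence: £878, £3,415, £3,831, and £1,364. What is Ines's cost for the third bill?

Claim 1 (£878): £860 finishes the deductible; £18 goes to coinsurance; coinsurance £18 × 30% = £5.40. Cost to member: £865.40. OOP to date £865.40.
Claim 2 (£3,415): 30% coinsurance on £3,415 = £1,024.50. Member owes £1,024.50 (running OOP £1,889.90).
Claim 3 (£3,831): deductible already satisfied, so member's share is 30% × £3,831 = £1,149.30. That would push OOP to £3,039.20, over the £2,750 cap, so member pays £2,750 − £1,889.90 = £860.10.

£860.10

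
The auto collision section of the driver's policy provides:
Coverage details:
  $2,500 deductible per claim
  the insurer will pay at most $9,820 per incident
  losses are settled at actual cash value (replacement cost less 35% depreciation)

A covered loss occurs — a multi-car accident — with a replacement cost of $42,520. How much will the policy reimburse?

$9,820

Depreciate 35%: the covered value is $42,520 × 0.65 = $27,638.
Subtract the deductible: $27,638 − $2,500 = $25,138.
$25,138 exceeds the $9,820 limit, so the insurer pays the limit: $9,820.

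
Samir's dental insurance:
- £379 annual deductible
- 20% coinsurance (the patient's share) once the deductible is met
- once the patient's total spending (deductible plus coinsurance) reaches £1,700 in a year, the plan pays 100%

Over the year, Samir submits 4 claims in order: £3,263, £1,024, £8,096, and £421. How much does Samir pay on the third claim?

Claim 1 (£3,263): £379 finishes the deductible; £2,884 goes to coinsurance; 20% of £2,884 = £576.80. Cost to patient: £955.80. OOP to date £955.80.
Claim 2 (£1,024): deductible met; 20% of £1,024 = £204.80. Patient pays £204.80; OOP now £1,160.60.
Claim 3 (£8,096): deductible met; 20% of £8,096 = £1,619.20. That would push OOP to £2,779.80, over the £1,700 cap, so patient pays £1,700 − £1,160.60 = £539.40.

£539.40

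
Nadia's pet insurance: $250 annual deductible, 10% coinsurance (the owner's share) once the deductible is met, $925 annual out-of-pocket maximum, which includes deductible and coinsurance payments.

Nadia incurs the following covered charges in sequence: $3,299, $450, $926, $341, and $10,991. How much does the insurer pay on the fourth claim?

$306.90

Bill 1, $3,299: $250 to deductible, leaving $3,049; 10% of $3,049 = $304.90. Owner owes $554.90 (running OOP $554.90). Insurer: $3,299 − $554.90 = $2,744.10.
Bill 2, $450: deductible met; 10% of $450 = $45. Cost to owner: $45. OOP to date $599.90. Plan pays $450 − $45 = $405.
Bill 3, $926: deductible met; 10% of $926 = $92.60. Owner pays $92.60; OOP now $692.50. Insurer: $926 − $92.60 = $833.40.
Bill 4, $341: deductible already satisfied, so owner's share is 10% × $341 = $34.10. Owner pays $34.10; OOP now $726.60. Plan pays $341 − $34.10 = $306.90.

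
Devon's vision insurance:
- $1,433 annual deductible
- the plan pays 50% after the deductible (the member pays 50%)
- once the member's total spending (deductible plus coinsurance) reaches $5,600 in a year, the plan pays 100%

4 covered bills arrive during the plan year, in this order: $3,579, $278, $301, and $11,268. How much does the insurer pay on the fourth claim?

$8,463.50

#1 ($3,579): $1,433 to deductible, leaving $2,146; coinsurance $2,146 × 50% = $1,073. Cost to member: $2,506. OOP to date $2,506. Plan pays $3,579 − $2,506 = $1,073.
#2 ($278): 50% coinsurance on $278 = $139. Cost to member: $139. OOP to date $2,645. Insurer: $278 − $139 = $139.
#3 ($301): deductible met; 50% of $301 = $150.50. Cost to member: $150.50. OOP to date $2,795.50. Plan pays $301 − $150.50 = $150.50.
#4 ($11,268): deductible met; 50% of $11,268 = $5,634. Adding that to $2,795.50 gives $8,429.50, past the $5,600 cap; member pays only $5,600 − $2,795.50 = $2,804.50. Plan pays $11,268 − $2,804.50 = $8,463.50.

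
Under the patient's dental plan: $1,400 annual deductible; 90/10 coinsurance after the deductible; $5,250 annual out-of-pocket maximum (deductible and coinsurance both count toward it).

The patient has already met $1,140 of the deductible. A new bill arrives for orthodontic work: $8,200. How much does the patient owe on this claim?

Remaining deductible: $1,400 − $1,140 = $260.
After the $260 deductible portion, $8,200 − $260 = $7,940 is subject to coinsurance.
Patient's 10% share of $7,940 is $794.
So the patient owes $260 + $794 = $1,054 before any cap.
Year-to-date out-of-pocket becomes $1,140 + $1,054 = $2,194, still under the $5,250 maximum, so no cap applies.

$1,054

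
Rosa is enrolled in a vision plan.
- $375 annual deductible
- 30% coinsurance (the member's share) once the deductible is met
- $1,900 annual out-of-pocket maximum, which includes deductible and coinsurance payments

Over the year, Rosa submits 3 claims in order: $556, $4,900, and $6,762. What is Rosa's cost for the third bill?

Claim 1 — $556: $375 to deductible, leaving $181; member's 30% is $54.30. Cost to member: $429.30. OOP to date $429.30.
Claim 2 — $4,900: deductible met; 30% of $4,900 = $1,470. Cost to member: $1,470. OOP to date $1,899.30.
Claim 3 — $6,762: deductible already satisfied, so member's share is 30% × $6,762 = $2,028.60. That would push OOP to $3,927.90, over the $1,900 cap, so member pays $1,900 − $1,899.30 = $0.70.

$0.70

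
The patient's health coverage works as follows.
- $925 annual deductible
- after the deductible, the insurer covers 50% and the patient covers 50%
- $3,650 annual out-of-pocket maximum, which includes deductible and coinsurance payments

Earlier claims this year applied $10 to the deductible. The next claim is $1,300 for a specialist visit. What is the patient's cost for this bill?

$1,107.50

Deductible still to meet: $925 − $10 = $915.
After the $915 deductible portion, $1,300 − $915 = $385 is subject to coinsurance.
50% of $385 = $192.50 falls to the patient.
That puts the patient's cost at $915 + $192.50 = $1,107.50 before any cap.
Total out-of-pocket so far would be $10 + $1,107.50 = $1,117.50, below the $3,650 cap — no reduction.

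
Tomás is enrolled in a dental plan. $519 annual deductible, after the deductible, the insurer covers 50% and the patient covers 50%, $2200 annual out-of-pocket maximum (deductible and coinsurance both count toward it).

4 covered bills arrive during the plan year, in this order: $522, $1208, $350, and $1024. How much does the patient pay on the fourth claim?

Claim 1 — $522: $519 finishes the deductible; $3 goes to coinsurance; 50% of $3 = $1.50. Cost to patient: $520.50. OOP to date $520.50.
Claim 2 — $1208: 50% coinsurance on $1208 = $604. Cost to patient: $604. OOP to date $1124.50.
Claim 3 — $350: deductible already satisfied, so patient's share is 50% × $350 = $175. Cost to patient: $175. OOP to date $1299.50.
Claim 4 — $1024: deductible already satisfied, so patient's share is 50% × $1024 = $512. Cost to patient: $512. OOP to date $1811.50.

$512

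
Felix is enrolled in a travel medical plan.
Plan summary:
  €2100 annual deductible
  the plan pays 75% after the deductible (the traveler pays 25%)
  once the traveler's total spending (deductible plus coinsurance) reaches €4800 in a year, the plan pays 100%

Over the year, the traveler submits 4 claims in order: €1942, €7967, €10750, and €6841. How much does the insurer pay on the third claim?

Claim 1 — €1942: entire amount goes to the deductible. Cost to traveler: €1942. OOP to date €1942. Plan pays €1942 − €1942 = €0.
Claim 2 — €7967: €158 finishes the deductible; €7809 goes to coinsurance; 25% of €7809 = €1952.25. Traveler pays €2110.25; OOP now €4052.25. Plan pays €7967 − €2110.25 = €5856.75.
Claim 3 — €10750: deductible met; 25% of €10750 = €2687.50. OOP would hit €6739.75 > €4800, so the cap limits the traveler to €4800 − €4052.25 = €747.75. Insurer: €10750 − €747.75 = €10002.25.

€10002.25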